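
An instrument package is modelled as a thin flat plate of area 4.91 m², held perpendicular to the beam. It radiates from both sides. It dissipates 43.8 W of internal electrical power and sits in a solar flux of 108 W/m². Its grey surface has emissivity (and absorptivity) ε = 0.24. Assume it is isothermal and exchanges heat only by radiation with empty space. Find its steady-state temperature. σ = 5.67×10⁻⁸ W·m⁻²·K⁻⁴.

T ≈ 189 K

At steady state, absorbed solar power + internal power = radiated power.
Absorbed: α·S·A_cross = 0.24·108·4.910 = 127.3 W (cross-section A).
Total input = 127.3 + 43.8 = 171.1 W.
Radiated: εσ·A_surf·T⁴ with A_surf = 2A = 9.820 m².
T⁴ = 171.1/(0.24·5.67×10⁻⁸·9.820) = 1.280×10⁹ K⁴.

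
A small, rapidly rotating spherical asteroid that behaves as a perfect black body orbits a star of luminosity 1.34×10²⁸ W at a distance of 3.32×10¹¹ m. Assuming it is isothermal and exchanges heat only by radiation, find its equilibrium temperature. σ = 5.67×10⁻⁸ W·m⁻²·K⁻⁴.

T ≈ 454 K

First find the stellar flux at distance d: S = L/(4πd²) = 1.34×10²⁸/(4π·(3.32×10¹¹)²) = 9674 W/m².
For an isothermal sphere, absorbed (1−a)S·πr² = emitted σ·4πr²·T⁴, so T⁴ = (1−a)S/(4σ).
T⁴ = 1.00·9674/(4·5.67×10⁻⁸) = 4.266×10¹⁰ K⁴.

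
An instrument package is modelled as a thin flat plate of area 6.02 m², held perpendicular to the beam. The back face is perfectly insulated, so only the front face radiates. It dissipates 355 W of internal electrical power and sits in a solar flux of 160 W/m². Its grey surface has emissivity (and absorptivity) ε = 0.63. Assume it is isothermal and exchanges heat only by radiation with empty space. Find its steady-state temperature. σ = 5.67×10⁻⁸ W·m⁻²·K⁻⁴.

At steady state, absorbed solar power + internal power = radiated power.
Absorbed: α·S·A_cross = 0.63·160·6.020 = 606.8 W (cross-section A).
Total input = 606.8 + 355 = 961.8 W.
Radiated: εσ·A_surf·T⁴ with A_surf = A = 6.020 m².
T⁴ = 961.8/(0.63·5.67×10⁻⁸·6.020) = 4.473×10⁹ K⁴.

T ≈ 259 K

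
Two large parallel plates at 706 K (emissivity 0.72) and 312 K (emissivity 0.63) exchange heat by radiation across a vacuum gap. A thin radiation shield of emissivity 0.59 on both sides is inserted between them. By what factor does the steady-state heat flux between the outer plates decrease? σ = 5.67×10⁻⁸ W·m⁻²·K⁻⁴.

Without shield: q₀ = σΔ(T⁴)/(1/ε₁+1/ε₂−1) with denominator 1.976.
With shield the two gaps are in series; the resistances add: (1/ε₁+1/ε_s−1)+(1/ε_s+1/ε₂−1) = 2.084+2.282 = 4.366.
Heat-flux ratio q₀/q = 4.366/1.976.

factor ≈ 2.21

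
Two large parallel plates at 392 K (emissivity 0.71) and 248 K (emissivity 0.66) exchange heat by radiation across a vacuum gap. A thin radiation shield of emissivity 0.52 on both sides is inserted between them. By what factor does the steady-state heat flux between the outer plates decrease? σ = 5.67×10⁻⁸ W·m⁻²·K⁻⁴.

factor ≈ 2.48

Without shield: q₀ = σΔ(T⁴)/(1/ε₁+1/ε₂−1) with denominator 1.924.
With shield the two gaps are in series; the resistances add: (1/ε₁+1/ε_s−1)+(1/ε_s+1/ε₂−1) = 2.332+2.438 = 4.770.
Heat-flux ratio q₀/q = 4.770/1.924.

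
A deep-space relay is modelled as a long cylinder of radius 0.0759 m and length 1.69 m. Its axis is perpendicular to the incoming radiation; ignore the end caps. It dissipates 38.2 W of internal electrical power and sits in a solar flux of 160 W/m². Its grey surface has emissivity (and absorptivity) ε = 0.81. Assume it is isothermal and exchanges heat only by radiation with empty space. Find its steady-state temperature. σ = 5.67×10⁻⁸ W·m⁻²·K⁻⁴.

At steady state, absorbed solar power + internal power = radiated power.
Absorbed: α·S·A_cross = 0.81·160·0.2565 = 33.25 W (cross-section 2rL).
Total input = 33.25 + 38.2 = 71.45 W.
Radiated: εσ·A_surf·T⁴ with A_surf = 2πrL = 0.8060 m².
T⁴ = 71.45/(0.81·5.67×10⁻⁸·0.8060) = 1.930×10⁹ K⁴.

T ≈ 210 K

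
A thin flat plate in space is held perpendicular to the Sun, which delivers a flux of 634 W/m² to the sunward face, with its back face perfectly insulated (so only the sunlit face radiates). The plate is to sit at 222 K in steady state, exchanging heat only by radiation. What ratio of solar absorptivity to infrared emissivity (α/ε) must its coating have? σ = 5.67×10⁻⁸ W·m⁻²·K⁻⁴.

Balance: αS·A = εσ·1A·T⁴ ⇒ α/ε = σT⁴/S.
α/ε = 5.67×10⁻⁸·(222)⁴/634 = 5.67×10⁻⁸·2.429×10⁹/634.

α/ε ≈ 0.217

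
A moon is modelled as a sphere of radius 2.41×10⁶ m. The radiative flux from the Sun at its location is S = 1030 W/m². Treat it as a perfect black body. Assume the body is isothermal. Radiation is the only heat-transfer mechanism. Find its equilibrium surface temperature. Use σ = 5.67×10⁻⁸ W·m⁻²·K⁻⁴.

At equilibrium, absorbed power = emitted power.
Absorbing cross-section = πr² = 1.825×10¹³ m²; emitting surface = 4πr² = 7.299×10¹³ m² (ratio 4).
S·A_cross = εσ·A_surf·T⁴  ⇒  T⁴ = S/(4σ).
T⁴ = 1.00·1030/(4·5.67×10⁻⁸) = 4.541×10⁹ K⁴.
T = (4.541×10⁹)^(1/4).

T ≈ 260 K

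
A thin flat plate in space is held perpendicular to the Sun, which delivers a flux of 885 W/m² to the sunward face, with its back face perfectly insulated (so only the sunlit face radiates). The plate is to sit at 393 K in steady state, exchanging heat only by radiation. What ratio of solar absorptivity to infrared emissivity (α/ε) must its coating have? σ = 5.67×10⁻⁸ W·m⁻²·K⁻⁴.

α/ε ≈ 1.53

Balance: αS·A = εσ·1A·T⁴ ⇒ α/ε = σT⁴/S.
α/ε = 5.67×10⁻⁸·(393)⁴/885 = 5.67×10⁻⁸·2.385×10¹⁰/885.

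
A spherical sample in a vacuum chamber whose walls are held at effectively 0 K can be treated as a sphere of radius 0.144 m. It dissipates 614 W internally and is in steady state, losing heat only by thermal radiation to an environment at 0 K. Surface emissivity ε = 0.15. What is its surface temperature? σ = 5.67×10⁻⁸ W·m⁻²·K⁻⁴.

T ≈ 726 K

Steady state: internal power = radiated power, P = εσA T⁴.
Radiating area A = 4πr² = 0.2606 m².
T⁴ = P/(εσA) = 614/(0.15·5.67×10⁻⁸·0.2606) = 2.771×10¹¹ K⁴.
T = (2.771×10¹¹)^(1/4).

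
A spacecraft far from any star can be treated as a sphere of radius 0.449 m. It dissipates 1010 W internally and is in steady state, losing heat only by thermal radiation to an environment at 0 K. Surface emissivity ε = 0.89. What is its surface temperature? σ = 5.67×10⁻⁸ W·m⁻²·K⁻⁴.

T ≈ 298 K

Steady state: internal power = radiated power, P = εσA T⁴.
Radiating area A = 4πr² = 2.533 m².
T⁴ = P/(εσA) = 1010/(0.89·5.67×10⁻⁸·2.533) = 7.900×10⁹ K⁴.
T = (7.900×10⁹)^(1/4).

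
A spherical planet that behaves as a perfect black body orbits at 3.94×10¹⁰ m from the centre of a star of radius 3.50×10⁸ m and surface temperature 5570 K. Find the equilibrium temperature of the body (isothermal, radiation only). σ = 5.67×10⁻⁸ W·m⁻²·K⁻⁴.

The star's surface emits σT_*⁴; at distance d the flux is S = σT_*⁴(R_*/d)².
S = 5.67×10⁻⁸·(5570)⁴·(3.50×10⁸/3.94×10¹⁰)² = 4307 W/m².
For an isothermal sphere T⁴ = (1−a)S/(4σ) = 1.899×10¹⁰ K⁴.

T ≈ 371 K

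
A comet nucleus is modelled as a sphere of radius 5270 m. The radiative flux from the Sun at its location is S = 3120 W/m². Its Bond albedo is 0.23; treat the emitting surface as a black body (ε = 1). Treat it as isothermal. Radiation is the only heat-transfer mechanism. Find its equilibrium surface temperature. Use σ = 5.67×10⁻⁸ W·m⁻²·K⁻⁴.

T ≈ 321 K

At equilibrium, absorbed power = emitted power.
Absorbing cross-section = πr² = 8.725×10⁷ m²; emitting surface = 4πr² = 3.490×10⁸ m² (ratio 4).
(1−a)S·A_cross = εσ·A_surf·T⁴  ⇒  T⁴ = (1−a)S/(4σ).
T⁴ = 0.770·3120/(4·5.67×10⁻⁸) = 1.059×10¹⁰ K⁴.
T = (1.059×10¹⁰)^(1/4).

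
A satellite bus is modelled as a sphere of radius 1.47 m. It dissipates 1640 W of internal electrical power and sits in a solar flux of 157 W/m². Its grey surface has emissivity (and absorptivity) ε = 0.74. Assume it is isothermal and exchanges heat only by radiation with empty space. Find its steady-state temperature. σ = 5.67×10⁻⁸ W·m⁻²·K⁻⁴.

T ≈ 215 K

At steady state, absorbed solar power + internal power = radiated power.
Absorbed: α·S·A_cross = 0.74·157·6.789 = 788.7 W (cross-section πr²).
Total input = 788.7 + 1640 = 2429 W.
Radiated: εσ·A_surf·T⁴ with A_surf = 4πr² = 27.15 m².
T⁴ = 2429/(0.74·5.67×10⁻⁸·27.15) = 2.132×10⁹ K⁴.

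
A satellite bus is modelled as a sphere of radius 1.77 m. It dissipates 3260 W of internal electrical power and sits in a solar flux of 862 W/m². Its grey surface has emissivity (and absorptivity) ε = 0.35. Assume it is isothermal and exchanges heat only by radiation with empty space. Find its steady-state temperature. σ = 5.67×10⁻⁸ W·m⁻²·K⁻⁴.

T ≈ 299 K

At steady state, absorbed solar power + internal power = radiated power.
Absorbed: α·S·A_cross = 0.35·862·9.842 = 2969 W (cross-section πr²).
Total input = 2969 + 3260 = 6229 W.
Radiated: εσ·A_surf·T⁴ with A_surf = 4πr² = 39.37 m².
T⁴ = 6229/(0.35·5.67×10⁻⁸·39.37) = 7.973×10⁹ K⁴.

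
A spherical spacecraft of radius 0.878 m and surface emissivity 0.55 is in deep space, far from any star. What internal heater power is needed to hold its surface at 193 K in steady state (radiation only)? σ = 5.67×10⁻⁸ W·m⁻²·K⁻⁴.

P ≈ 419 W

P = εσ·4πr²·T⁴.
4πr² = 9.687 m²; T⁴ = 1.387×10⁹ K⁴.
P = 0.55·5.67×10⁻⁸·9.687·1.387×10⁹.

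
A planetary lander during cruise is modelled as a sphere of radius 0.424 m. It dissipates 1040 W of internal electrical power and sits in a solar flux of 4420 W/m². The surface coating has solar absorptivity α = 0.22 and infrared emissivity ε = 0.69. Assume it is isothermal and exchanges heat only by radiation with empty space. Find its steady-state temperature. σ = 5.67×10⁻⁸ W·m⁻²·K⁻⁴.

T ≈ 366 K

At steady state, absorbed solar power + internal power = radiated power.
Absorbed: α·S·A_cross = 0.22·4420·0.5648 = 549.2 W (cross-section πr²).
Total input = 549.2 + 1040 = 1589 W.
Radiated: εσ·A_surf·T⁴ with A_surf = 4πr² = 2.259 m².
T⁴ = 1589/(0.69·5.67×10⁻⁸·2.259) = 1.798×10¹⁰ K⁴.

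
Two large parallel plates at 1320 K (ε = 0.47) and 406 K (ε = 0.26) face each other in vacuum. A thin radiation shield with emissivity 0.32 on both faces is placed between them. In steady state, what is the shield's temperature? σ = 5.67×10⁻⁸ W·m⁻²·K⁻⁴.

T_s ≈ 1160 K

In steady state the net flux on the hot side equals that on the cold side.
σ(T₁⁴−T_s⁴)/D₁ = σ(T_s⁴−T₂⁴)/D₂, with D₁ = 1/ε₁+1/ε_s−1 = 4.253, D₂ = 1/ε_s+1/ε₂−1 = 5.971.
Solve for T_s⁴: T_s⁴ = (D₂·T₁⁴ + D₁·T₂⁴)/(D₁+D₂) = 1.784×10¹² K⁴.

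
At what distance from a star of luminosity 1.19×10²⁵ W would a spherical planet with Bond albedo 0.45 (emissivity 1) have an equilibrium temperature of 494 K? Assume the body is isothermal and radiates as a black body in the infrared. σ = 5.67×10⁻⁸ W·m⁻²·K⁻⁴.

d ≈ 6.21×10⁹ m

For an isothermal black-emitting sphere, (1−a)S·πr² = σ·4πr²·T⁴ ⇒ S = 4σT⁴/(1−a).
S = 4·5.67×10⁻⁸·(494)⁴/0.550 = 24560 W/m².
Flux falls as S = L/(4πd²), so d = √(L/(4πS)) = √(1.19×10²⁵/(4π·24560)).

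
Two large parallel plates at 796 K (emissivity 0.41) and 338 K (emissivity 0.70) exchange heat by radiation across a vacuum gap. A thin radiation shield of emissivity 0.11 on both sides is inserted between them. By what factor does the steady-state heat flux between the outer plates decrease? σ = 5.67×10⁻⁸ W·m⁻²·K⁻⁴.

Without shield: q₀ = σΔ(T⁴)/(1/ε₁+1/ε₂−1) with denominator 2.868.
With shield the two gaps are in series; the resistances add: (1/ε₁+1/ε_s−1)+(1/ε_s+1/ε₂−1) = 10.53+9.519 = 20.05.
Heat-flux ratio q₀/q = 20.05/2.868.

factor ≈ 6.99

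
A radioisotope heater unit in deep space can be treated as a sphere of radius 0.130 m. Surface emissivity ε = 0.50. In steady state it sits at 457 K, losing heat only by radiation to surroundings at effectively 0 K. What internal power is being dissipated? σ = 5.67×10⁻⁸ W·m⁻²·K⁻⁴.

Steady state: P = εσA T⁴.
A = 4πr² = 0.2124 m²; T⁴ = (457)⁴ = 4.362×10¹⁰ K⁴.
P = 0.50 × 5.67×10⁻⁸ × 0.2124 × 4.362×10¹⁰.

P ≈ 263 W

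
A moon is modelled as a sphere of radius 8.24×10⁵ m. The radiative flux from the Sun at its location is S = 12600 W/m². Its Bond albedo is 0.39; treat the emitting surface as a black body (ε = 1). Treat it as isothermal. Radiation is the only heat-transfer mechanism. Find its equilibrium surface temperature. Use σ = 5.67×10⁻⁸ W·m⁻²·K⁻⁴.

T ≈ 429 K

At equilibrium, absorbed power = emitted power.
Absorbing cross-section = πr² = 2.133×10¹² m²; emitting surface = 4πr² = 8.532×10¹² m² (ratio 4).
(1−a)S·A_cross = εσ·A_surf·T⁴  ⇒  T⁴ = (1−a)S/(4σ).
T⁴ = 0.610·12600/(4·5.67×10⁻⁸) = 3.389×10¹⁰ K⁴.
T = (3.389×10¹⁰)^(1/4).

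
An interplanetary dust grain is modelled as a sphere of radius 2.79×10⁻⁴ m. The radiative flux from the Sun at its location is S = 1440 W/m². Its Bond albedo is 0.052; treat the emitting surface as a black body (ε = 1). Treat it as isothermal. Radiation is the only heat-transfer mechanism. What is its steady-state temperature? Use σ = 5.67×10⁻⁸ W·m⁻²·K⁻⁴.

T ≈ 279 K

At equilibrium, absorbed power = emitted power.
Absorbing cross-section = πr² = 2.445×10⁻⁷ m²; emitting surface = 4πr² = 9.782×10⁻⁷ m² (ratio 4).
(1−a)S·A_cross = εσ·A_surf·T⁴  ⇒  T⁴ = (1−a)S/(4σ).
T⁴ = 0.948·1440/(4·5.67×10⁻⁸) = 6.019×10⁹ K⁴.
T = (6.019×10⁹)^(1/4).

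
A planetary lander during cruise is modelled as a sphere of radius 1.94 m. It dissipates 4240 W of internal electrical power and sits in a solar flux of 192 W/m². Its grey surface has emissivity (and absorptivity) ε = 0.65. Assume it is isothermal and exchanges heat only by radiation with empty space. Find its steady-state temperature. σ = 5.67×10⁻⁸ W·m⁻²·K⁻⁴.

T ≈ 239 K

At steady state, absorbed solar power + internal power = radiated power.
Absorbed: α·S·A_cross = 0.65·192·11.82 = 1476 W (cross-section πr²).
Total input = 1476 + 4240 = 5716 W.
Radiated: εσ·A_surf·T⁴ with A_surf = 4πr² = 47.29 m².
T⁴ = 5716/(0.65·5.67×10⁻⁸·47.29) = 3.279×10⁹ K⁴.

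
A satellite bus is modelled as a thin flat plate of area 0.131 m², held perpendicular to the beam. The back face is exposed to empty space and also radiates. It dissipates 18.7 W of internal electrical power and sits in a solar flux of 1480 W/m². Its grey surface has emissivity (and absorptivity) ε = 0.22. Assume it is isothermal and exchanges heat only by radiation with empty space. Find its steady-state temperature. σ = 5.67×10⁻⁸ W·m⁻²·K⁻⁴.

At steady state, absorbed solar power + internal power = radiated power.
Absorbed: α·S·A_cross = 0.22·1480·0.1310 = 42.65 W (cross-section A).
Total input = 42.65 + 18.7 = 61.35 W.
Radiated: εσ·A_surf·T⁴ with A_surf = 2A = 0.2620 m².
T⁴ = 61.35/(0.22·5.67×10⁻⁸·0.2620) = 1.877×10¹⁰ K⁴.

T ≈ 370 K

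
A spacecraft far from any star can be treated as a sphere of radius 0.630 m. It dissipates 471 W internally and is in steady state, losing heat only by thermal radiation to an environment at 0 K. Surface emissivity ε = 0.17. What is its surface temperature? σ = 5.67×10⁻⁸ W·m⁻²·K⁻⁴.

Steady state: internal power = radiated power, P = εσA T⁴.
Radiating area A = 4πr² = 4.988 m².
T⁴ = P/(εσA) = 471/(0.17·5.67×10⁻⁸·4.988) = 9.797×10⁹ K⁴.
T = (9.797×10⁹)^(1/4).

T ≈ 315 K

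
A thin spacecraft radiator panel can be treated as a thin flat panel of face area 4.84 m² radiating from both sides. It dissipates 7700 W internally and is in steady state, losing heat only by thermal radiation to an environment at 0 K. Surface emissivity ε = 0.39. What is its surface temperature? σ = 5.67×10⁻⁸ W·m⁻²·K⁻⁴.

T ≈ 436 K

Steady state: internal power = radiated power, P = εσA T⁴.
Radiating area A = 2·4.84 = 9.680 m².
T⁴ = P/(εσA) = 7700/(0.39·5.67×10⁻⁸·9.680) = 3.597×10¹⁰ K⁴.
T = (3.597×10¹⁰)^(1/4).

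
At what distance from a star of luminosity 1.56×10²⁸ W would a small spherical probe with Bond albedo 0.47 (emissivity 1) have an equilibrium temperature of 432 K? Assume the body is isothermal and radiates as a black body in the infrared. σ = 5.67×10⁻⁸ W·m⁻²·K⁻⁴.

d ≈ 2.89×10¹¹ m

For an isothermal black-emitting sphere, (1−a)S·πr² = σ·4πr²·T⁴ ⇒ S = 4σT⁴/(1−a).
S = 4·5.67×10⁻⁸·(432)⁴/0.530 = 14900 W/m².
Flux falls as S = L/(4πd²), so d = √(L/(4πS)) = √(1.56×10²⁸/(4π·14900)).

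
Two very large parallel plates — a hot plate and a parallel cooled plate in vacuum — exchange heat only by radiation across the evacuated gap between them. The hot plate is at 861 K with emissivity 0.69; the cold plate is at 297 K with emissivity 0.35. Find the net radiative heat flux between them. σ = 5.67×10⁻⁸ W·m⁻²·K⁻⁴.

q ≈ 9290 W/m²

For two infinite grey parallel plates, q = σ(T₁⁴ − T₂⁴)/(1/ε₁ + 1/ε₂ − 1).
T₁⁴ − T₂⁴ = 5.496×10¹¹ − 7.781×10⁹ = 5.418×10¹¹ K⁴.
1/ε₁ + 1/ε₂ − 1 = 1.449 + 2.857 − 1 = 3.306.
q = 5.67×10⁻⁸ × 5.418×10¹¹ / 3.306.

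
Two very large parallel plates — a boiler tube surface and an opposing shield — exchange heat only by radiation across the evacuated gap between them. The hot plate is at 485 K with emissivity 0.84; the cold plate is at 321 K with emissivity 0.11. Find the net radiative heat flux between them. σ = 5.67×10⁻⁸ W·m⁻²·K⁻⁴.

q ≈ 273 W/m²

For two infinite grey parallel plates, q = σ(T₁⁴ − T₂⁴)/(1/ε₁ + 1/ε₂ − 1).
T₁⁴ − T₂⁴ = 5.533×10¹⁰ − 1.062×10¹⁰ = 4.471×10¹⁰ K⁴.
1/ε₁ + 1/ε₂ − 1 = 1.190 + 9.091 − 1 = 9.281.
q = 5.67×10⁻⁸ × 4.471×10¹⁰ / 9.281.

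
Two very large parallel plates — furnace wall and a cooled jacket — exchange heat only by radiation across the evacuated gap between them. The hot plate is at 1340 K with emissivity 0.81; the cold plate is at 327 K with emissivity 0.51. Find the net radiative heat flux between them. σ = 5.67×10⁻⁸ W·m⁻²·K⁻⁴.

For two infinite grey parallel plates, q = σ(T₁⁴ − T₂⁴)/(1/ε₁ + 1/ε₂ − 1).
T₁⁴ − T₂⁴ = 3.224×10¹² − 1.143×10¹⁰ = 3.213×10¹² K⁴.
1/ε₁ + 1/ε₂ − 1 = 1.235 + 1.961 − 1 = 2.195.
q = 5.67×10⁻⁸ × 3.213×10¹² / 2.195.

q ≈ 83000 W/m²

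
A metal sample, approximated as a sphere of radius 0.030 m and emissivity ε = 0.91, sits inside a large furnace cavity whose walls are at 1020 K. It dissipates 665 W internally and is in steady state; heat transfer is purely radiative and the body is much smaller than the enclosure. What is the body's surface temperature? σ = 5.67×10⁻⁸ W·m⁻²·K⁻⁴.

T ≈ 1220 K

For a small grey body in a large enclosure, net radiated power = εσA(T⁴ − T_w⁴).
Steady state: P = εσA(T⁴ − T_w⁴) with A = 4πr² = 0.01131 m².
T⁴ = P/(εσA) + T_w⁴ = 665/(0.91·5.67×10⁻⁸·0.01131) + (1020)⁴
    = 1.140×10¹² + 1.082×10¹² = 2.222×10¹² K⁴.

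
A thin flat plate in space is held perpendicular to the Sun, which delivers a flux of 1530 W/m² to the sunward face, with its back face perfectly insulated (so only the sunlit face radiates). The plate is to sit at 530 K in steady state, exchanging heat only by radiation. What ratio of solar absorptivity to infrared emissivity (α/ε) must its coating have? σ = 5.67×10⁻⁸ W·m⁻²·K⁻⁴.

Balance: αS·A = εσ·1A·T⁴ ⇒ α/ε = σT⁴/S.
α/ε = 5.67×10⁻⁸·(530)⁴/1530 = 5.67×10⁻⁸·7.890×10¹⁰/1530.

α/ε ≈ 2.92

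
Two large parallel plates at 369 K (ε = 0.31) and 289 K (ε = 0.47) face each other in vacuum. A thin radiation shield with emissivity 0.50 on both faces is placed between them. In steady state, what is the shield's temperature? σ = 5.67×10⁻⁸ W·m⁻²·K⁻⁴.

T_s ≈ 330 K

In steady state the net flux on the hot side equals that on the cold side.
σ(T₁⁴−T_s⁴)/D₁ = σ(T_s⁴−T₂⁴)/D₂, with D₁ = 1/ε₁+1/ε_s−1 = 4.226, D₂ = 1/ε_s+1/ε₂−1 = 3.128.
Solve for T_s⁴: T_s⁴ = (D₂·T₁⁴ + D₁·T₂⁴)/(D₁+D₂) = 1.189×10¹⁰ K⁴.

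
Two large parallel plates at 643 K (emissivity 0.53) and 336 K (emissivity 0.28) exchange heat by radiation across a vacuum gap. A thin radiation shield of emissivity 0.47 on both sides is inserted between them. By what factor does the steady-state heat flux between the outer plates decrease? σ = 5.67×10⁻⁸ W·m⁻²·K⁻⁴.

factor ≈ 1.73

Without shield: q₀ = σΔ(T⁴)/(1/ε₁+1/ε₂−1) with denominator 4.458.
With shield the two gaps are in series; the resistances add: (1/ε₁+1/ε_s−1)+(1/ε_s+1/ε₂−1) = 3.014+4.699 = 7.714.
Heat-flux ratio q₀/q = 7.714/4.458.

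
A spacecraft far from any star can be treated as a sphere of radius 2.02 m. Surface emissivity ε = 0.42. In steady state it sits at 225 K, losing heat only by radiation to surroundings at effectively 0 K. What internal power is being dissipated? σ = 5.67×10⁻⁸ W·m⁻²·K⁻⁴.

P ≈ 3130 W

Steady state: P = εσA T⁴.
A = 4πr² = 51.28 m²; T⁴ = (225)⁴ = 2.563×10⁹ K⁴.
P = 0.42 × 5.67×10⁻⁸ × 51.28 × 2.563×10⁹.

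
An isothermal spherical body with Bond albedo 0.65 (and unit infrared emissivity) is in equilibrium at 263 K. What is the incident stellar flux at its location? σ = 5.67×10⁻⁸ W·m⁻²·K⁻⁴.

S ≈ 3100 W/m²

(1−a)S·πr² = σ·4πr²·T⁴ ⇒ S = 4σT⁴/(1−a).
S = 4·5.67×10⁻⁸·4.784×10⁹/0.350.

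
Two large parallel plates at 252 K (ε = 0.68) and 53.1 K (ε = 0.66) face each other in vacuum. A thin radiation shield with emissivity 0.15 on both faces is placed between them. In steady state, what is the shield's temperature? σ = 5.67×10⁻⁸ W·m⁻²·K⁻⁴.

In steady state the net flux on the hot side equals that on the cold side.
σ(T₁⁴−T_s⁴)/D₁ = σ(T_s⁴−T₂⁴)/D₂, with D₁ = 1/ε₁+1/ε_s−1 = 7.137, D₂ = 1/ε_s+1/ε₂−1 = 7.182.
Solve for T_s⁴: T_s⁴ = (D₂·T₁⁴ + D₁·T₂⁴)/(D₁+D₂) = 2.027×10⁹ K⁴.

T_s ≈ 212 K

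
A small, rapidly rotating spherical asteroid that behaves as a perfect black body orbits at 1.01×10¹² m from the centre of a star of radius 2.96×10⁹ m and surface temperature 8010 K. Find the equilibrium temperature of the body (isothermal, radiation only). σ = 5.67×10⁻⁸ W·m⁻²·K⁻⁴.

The star's surface emits σT_*⁴; at distance d the flux is S = σT_*⁴(R_*/d)².
S = 5.67×10⁻⁸·(8010)⁴·(2.96×10⁹/1.01×10¹²)² = 2005 W/m².
For an isothermal sphere T⁴ = (1−a)S/(4σ) = 8.839×10⁹ K⁴.

T ≈ 307 K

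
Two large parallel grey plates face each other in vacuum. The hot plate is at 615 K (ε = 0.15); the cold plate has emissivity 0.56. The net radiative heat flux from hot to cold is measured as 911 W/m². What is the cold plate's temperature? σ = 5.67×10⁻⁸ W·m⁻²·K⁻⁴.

T₂ ≈ 391 K

q = σ(T₁⁴ − T₂⁴)/(1/ε₁ + 1/ε₂ − 1); denominator = 7.452.
T₂⁴ = T₁⁴ − q·(1/ε₁+1/ε₂−1)/σ = 1.431×10¹¹ − 911·7.452/5.67×10⁻⁸
    = 2.332×10¹⁰ K⁴.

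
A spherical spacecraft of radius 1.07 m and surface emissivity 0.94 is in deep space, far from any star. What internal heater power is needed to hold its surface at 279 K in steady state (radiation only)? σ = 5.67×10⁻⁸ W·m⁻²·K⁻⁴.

P = εσ·4πr²·T⁴.
4πr² = 14.39 m²; T⁴ = 6.059×10⁹ K⁴.
P = 0.94·5.67×10⁻⁸·14.39·6.059×10⁹.

P ≈ 4650 W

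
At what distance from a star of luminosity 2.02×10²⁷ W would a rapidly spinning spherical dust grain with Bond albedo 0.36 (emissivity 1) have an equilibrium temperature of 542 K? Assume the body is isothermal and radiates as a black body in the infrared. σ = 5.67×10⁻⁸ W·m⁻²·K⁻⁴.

For an isothermal black-emitting sphere, (1−a)S·πr² = σ·4πr²·T⁴ ⇒ S = 4σT⁴/(1−a).
S = 4·5.67×10⁻⁸·(542)⁴/0.640 = 30580 W/m².
Flux falls as S = L/(4πd²), so d = √(L/(4πS)) = √(2.02×10²⁷/(4π·30580)).

d ≈ 7.25×10¹⁰ m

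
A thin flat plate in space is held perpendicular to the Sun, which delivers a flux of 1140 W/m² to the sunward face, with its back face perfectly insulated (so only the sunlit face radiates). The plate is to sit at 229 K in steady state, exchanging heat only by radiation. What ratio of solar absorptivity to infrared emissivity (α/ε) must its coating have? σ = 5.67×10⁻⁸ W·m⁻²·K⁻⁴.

α/ε ≈ 0.137

Balance: αS·A = εσ·1A·T⁴ ⇒ α/ε = σT⁴/S.
α/ε = 5.67×10⁻⁸·(229)⁴/1140 = 5.67×10⁻⁸·2.750×10⁹/1140.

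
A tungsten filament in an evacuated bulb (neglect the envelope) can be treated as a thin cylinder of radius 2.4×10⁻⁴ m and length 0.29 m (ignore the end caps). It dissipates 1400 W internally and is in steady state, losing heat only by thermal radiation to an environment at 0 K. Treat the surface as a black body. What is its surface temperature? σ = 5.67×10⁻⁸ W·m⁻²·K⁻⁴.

T ≈ 2740 K

Steady state: internal power = radiated power, P = εσA T⁴.
Radiating area A = 2πrL = 4.373×10⁻⁴ m².
T⁴ = P/(εσA) = 1400/(1.0·5.67×10⁻⁸·4.373×10⁻⁴) = 5.646×10¹³ K⁴.
T = (5.646×10¹³)^(1/4).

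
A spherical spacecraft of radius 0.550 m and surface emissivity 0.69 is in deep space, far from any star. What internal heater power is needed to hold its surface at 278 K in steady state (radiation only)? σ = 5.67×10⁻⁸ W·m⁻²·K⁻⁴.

P ≈ 888 W

P = εσ·4πr²·T⁴.
4πr² = 3.801 m²; T⁴ = 5.973×10⁹ K⁴.
P = 0.69·5.67×10⁻⁸·3.801·5.973×10⁹.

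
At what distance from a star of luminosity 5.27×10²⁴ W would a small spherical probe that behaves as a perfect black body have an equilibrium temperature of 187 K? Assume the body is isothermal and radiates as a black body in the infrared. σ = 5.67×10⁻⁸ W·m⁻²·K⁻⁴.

d ≈ 3.89×10¹⁰ m

For an isothermal black-emitting sphere, (1−a)S·πr² = σ·4πr²·T⁴ ⇒ S = 4σT⁴/(1−a).
S = 4·5.67×10⁻⁸·(187)⁴/1.00 = 277.3 W/m².
Flux falls as S = L/(4πd²), so d = √(L/(4πS)) = √(5.27×10²⁴/(4π·277.3)).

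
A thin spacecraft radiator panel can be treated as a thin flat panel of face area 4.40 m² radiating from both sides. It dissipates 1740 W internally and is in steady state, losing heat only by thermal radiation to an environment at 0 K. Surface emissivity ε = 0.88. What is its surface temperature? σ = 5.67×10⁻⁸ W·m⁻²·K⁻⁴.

T ≈ 251 K

Steady state: internal power = radiated power, P = εσA T⁴.
Radiating area A = 2·4.40 = 8.800 m².
T⁴ = P/(εσA) = 1740/(0.88·5.67×10⁻⁸·8.800) = 3.963×10⁹ K⁴.
T = (3.963×10⁹)^(1/4).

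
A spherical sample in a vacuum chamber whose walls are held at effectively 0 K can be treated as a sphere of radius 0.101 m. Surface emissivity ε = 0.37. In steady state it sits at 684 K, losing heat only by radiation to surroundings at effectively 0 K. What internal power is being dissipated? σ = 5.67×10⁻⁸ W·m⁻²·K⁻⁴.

P ≈ 589 W

Steady state: P = εσA T⁴.
A = 4πr² = 0.1282 m²; T⁴ = (684)⁴ = 2.189×10¹¹ K⁴.
P = 0.37 × 5.67×10⁻⁸ × 0.1282 × 2.189×10¹¹.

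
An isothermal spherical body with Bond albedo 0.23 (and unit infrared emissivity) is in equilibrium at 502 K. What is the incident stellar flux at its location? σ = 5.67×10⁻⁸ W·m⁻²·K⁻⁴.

S ≈ 18700 W/m²

(1−a)S·πr² = σ·4πr²·T⁴ ⇒ S = 4σT⁴/(1−a).
S = 4·5.67×10⁻⁸·6.351×10¹⁰/0.770.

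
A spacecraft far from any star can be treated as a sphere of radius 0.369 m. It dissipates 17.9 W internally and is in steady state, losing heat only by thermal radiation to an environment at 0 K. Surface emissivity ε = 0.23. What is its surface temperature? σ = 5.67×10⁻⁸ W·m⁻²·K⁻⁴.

T ≈ 168 K

Steady state: internal power = radiated power, P = εσA T⁴.
Radiating area A = 4πr² = 1.711 m².
T⁴ = P/(εσA) = 17.9/(0.23·5.67×10⁻⁸·1.711) = 8.022×10⁸ K⁴.
T = (8.022×10⁸)^(1/4).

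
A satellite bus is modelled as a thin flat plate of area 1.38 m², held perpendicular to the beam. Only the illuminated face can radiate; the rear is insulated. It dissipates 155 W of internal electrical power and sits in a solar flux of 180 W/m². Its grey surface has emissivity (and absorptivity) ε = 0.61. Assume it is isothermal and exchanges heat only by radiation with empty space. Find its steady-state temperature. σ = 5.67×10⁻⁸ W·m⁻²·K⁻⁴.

T ≈ 283 K

At steady state, absorbed solar power + internal power = radiated power.
Absorbed: α·S·A_cross = 0.61·180·1.380 = 151.5 W (cross-section A).
Total input = 151.5 + 155 = 306.5 W.
Radiated: εσ·A_surf·T⁴ with A_surf = A = 1.380 m².
T⁴ = 306.5/(0.61·5.67×10⁻⁸·1.380) = 6.422×10⁹ K⁴.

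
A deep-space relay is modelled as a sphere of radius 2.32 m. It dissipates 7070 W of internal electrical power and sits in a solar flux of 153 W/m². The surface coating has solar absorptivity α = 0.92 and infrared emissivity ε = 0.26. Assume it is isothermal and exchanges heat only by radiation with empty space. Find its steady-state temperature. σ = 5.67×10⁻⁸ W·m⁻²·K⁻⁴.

At steady state, absorbed solar power + internal power = radiated power.
Absorbed: α·S·A_cross = 0.92·153·16.91 = 2380 W (cross-section πr²).
Total input = 2380 + 7070 = 9450 W.
Radiated: εσ·A_surf·T⁴ with A_surf = 4πr² = 67.64 m².
T⁴ = 9450/(0.26·5.67×10⁻⁸·67.64) = 9.478×10⁹ K⁴.

T ≈ 312 K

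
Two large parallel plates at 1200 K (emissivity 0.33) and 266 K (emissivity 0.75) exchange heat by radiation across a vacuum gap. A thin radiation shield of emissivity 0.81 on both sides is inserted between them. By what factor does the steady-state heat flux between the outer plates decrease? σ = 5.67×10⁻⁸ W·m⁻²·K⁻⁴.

Without shield: q₀ = σΔ(T⁴)/(1/ε₁+1/ε₂−1) with denominator 3.364.
With shield the two gaps are in series; the resistances add: (1/ε₁+1/ε_s−1)+(1/ε_s+1/ε₂−1) = 3.265+1.568 = 4.833.
Heat-flux ratio q₀/q = 4.833/3.364.

factor ≈ 1.44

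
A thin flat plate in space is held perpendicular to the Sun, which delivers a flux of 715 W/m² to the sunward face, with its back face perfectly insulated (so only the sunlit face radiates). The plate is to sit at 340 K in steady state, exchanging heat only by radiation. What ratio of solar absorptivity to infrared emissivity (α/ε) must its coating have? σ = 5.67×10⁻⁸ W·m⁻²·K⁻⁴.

α/ε ≈ 1.06

Balance: αS·A = εσ·1A·T⁴ ⇒ α/ε = σT⁴/S.
α/ε = 5.67×10⁻⁸·(340)⁴/715 = 5.67×10⁻⁸·1.336×10¹⁰/715.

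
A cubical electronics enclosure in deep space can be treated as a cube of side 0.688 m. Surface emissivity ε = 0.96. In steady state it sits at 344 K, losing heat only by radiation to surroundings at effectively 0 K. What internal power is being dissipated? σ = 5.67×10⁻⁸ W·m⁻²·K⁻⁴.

Steady state: P = εσA T⁴.
A = 6L² = 2.840 m²; T⁴ = (344)⁴ = 1.400×10¹⁰ K⁴.
P = 0.96 × 5.67×10⁻⁸ × 2.840 × 1.400×10¹⁰.

P ≈ 2160 W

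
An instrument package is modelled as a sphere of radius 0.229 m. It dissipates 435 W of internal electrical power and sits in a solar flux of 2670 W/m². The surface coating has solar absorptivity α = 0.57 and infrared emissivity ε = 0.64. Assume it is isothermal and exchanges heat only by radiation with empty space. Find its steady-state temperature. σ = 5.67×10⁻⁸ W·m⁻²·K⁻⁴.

T ≈ 412 K

At steady state, absorbed solar power + internal power = radiated power.
Absorbed: α·S·A_cross = 0.57·2670·0.1647 = 250.7 W (cross-section πr²).
Total input = 250.7 + 435 = 685.7 W.
Radiated: εσ·A_surf·T⁴ with A_surf = 4πr² = 0.6590 m².
T⁴ = 685.7/(0.64·5.67×10⁻⁸·0.6590) = 2.868×10¹⁰ K⁴.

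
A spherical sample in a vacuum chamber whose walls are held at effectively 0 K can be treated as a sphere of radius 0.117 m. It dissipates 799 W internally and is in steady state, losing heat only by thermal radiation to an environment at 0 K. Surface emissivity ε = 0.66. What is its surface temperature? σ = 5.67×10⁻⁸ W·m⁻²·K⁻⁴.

Steady state: internal power = radiated power, P = εσA T⁴.
Radiating area A = 4πr² = 0.1720 m².
T⁴ = P/(εσA) = 799/(0.66·5.67×10⁻⁸·0.1720) = 1.241×10¹¹ K⁴.
T = (1.241×10¹¹)^(1/4).

T ≈ 594 K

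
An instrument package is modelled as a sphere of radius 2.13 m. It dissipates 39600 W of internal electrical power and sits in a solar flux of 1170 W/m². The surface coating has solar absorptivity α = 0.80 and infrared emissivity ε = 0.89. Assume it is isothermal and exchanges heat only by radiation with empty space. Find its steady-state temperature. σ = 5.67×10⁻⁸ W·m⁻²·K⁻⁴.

At steady state, absorbed solar power + internal power = radiated power.
Absorbed: α·S·A_cross = 0.80·1170·14.25 = 13340 W (cross-section πr²).
Total input = 13340 + 39600 = 52940 W.
Radiated: εσ·A_surf·T⁴ with A_surf = 4πr² = 57.01 m².
T⁴ = 52940/(0.89·5.67×10⁻⁸·57.01) = 1.840×10¹⁰ K⁴.

T ≈ 368 K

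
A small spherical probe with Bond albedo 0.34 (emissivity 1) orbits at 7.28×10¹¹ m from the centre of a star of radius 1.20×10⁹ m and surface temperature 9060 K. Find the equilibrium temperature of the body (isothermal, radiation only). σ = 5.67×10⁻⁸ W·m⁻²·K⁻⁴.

The star's surface emits σT_*⁴; at distance d the flux is S = σT_*⁴(R_*/d)².
S = 5.67×10⁻⁸·(9060)⁴·(1.20×10⁹/7.28×10¹¹)² = 1038 W/m².
For an isothermal sphere T⁴ = (1−a)S/(4σ) = 3.021×10⁹ K⁴.

T ≈ 234 K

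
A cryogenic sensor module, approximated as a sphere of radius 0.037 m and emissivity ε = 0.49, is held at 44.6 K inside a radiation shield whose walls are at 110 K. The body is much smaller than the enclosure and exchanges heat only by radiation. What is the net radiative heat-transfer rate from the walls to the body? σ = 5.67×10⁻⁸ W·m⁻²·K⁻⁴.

P_net ≈ 0.0681 W

For a small grey body in a large enclosure: P_net = εσA(T_body⁴ − T_wall⁴).
A = 4πr² = 0.01720 m²; T_body⁴ − T_wall⁴ = 3.957×10⁶ − 1.464×10⁸ = -1.425×10⁸ K⁴.
|P_net| = 0.49·5.67×10⁻⁸·0.01720·1.425×10⁸.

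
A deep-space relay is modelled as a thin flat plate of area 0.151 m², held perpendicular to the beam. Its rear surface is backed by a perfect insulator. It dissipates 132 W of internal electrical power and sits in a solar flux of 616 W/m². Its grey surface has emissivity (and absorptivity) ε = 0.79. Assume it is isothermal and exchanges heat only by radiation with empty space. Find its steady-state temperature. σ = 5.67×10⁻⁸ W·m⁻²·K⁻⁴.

T ≈ 417 K

At steady state, absorbed solar power + internal power = radiated power.
Absorbed: α·S·A_cross = 0.79·616·0.1510 = 73.48 W (cross-section A).
Total input = 73.48 + 132 = 205.5 W.
Radiated: εσ·A_surf·T⁴ with A_surf = A = 0.1510 m².
T⁴ = 205.5/(0.79·5.67×10⁻⁸·0.1510) = 3.038×10¹⁰ K⁴.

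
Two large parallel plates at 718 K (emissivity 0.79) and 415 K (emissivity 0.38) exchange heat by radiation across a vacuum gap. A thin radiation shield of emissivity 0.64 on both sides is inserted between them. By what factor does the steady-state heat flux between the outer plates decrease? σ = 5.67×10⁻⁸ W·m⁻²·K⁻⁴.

factor ≈ 1.73

Without shield: q₀ = σΔ(T⁴)/(1/ε₁+1/ε₂−1) with denominator 2.897.
With shield the two gaps are in series; the resistances add: (1/ε₁+1/ε_s−1)+(1/ε_s+1/ε₂−1) = 1.828+3.194 = 5.022.
Heat-flux ratio q₀/q = 5.022/2.897.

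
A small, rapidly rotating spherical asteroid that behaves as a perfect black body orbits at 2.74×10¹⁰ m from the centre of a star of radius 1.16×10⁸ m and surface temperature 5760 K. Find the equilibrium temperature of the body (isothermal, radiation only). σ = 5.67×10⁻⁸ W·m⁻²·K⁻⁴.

The star's surface emits σT_*⁴; at distance d the flux is S = σT_*⁴(R_*/d)².
S = 5.67×10⁻⁸·(5760)⁴·(1.16×10⁸/2.74×10¹⁰)² = 1119 W/m².
For an isothermal sphere T⁴ = (1−a)S/(4σ) = 4.932×10⁹ K⁴.

T ≈ 265 K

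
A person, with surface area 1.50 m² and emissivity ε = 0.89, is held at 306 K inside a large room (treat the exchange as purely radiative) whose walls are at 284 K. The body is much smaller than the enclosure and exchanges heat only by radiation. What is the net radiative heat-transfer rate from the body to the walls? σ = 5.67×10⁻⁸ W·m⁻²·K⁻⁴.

P_net ≈ 171 W

For a small grey body in a large enclosure: P_net = εσA(T_body⁴ − T_wall⁴).
A = 1.50 m²; T_body⁴ − T_wall⁴ = 8.768×10⁹ − 6.505×10⁹ = 2.262×10⁹ K⁴.
|P_net| = 0.89·5.67×10⁻⁸·1.500·2.262×10⁹.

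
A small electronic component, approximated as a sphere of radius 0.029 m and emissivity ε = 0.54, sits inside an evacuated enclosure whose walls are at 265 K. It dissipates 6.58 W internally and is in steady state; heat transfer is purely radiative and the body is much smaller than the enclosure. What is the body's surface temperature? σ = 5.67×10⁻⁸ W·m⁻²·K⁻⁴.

T ≈ 399 K

For a small grey body in a large enclosure, net radiated power = εσA(T⁴ − T_w⁴).
Steady state: P = εσA(T⁴ − T_w⁴) with A = 4πr² = 0.01057 m².
T⁴ = P/(εσA) + T_w⁴ = 6.58/(0.54·5.67×10⁻⁸·0.01057) + (265)⁴
    = 2.033×10¹⁰ + 4.932×10⁹ = 2.527×10¹⁰ K⁴.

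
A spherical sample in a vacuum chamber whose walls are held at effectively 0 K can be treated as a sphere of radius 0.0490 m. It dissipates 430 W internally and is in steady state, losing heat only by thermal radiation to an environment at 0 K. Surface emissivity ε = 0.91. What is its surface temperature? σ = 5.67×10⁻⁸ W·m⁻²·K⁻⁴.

T ≈ 725 K

Steady state: internal power = radiated power, P = εσA T⁴.
Radiating area A = 4πr² = 0.03017 m².
T⁴ = P/(εσA) = 430/(0.91·5.67×10⁻⁸·0.03017) = 2.762×10¹¹ K⁴.
T = (2.762×10¹¹)^(1/4).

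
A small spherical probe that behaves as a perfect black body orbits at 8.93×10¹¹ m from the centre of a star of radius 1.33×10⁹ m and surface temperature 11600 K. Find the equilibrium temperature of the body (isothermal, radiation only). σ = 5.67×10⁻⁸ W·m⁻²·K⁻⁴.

The star's surface emits σT_*⁴; at distance d the flux is S = σT_*⁴(R_*/d)².
S = 5.67×10⁻⁸·(11600)⁴·(1.33×10⁹/8.93×10¹¹)² = 2277 W/m².
For an isothermal sphere T⁴ = (1−a)S/(4σ) = 1.004×10¹⁰ K⁴.

T ≈ 317 K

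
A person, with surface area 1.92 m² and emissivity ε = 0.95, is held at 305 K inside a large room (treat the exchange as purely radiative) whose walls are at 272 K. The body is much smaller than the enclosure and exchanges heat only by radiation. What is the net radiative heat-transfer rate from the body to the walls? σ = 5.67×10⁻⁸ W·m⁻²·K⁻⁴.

For a small grey body in a large enclosure: P_net = εσA(T_body⁴ − T_wall⁴).
A = 1.92 m²; T_body⁴ − T_wall⁴ = 8.654×10⁹ − 5.474×10⁹ = 3.180×10⁹ K⁴.
|P_net| = 0.95·5.67×10⁻⁸·1.920·3.180×10⁹.

P_net ≈ 329 W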